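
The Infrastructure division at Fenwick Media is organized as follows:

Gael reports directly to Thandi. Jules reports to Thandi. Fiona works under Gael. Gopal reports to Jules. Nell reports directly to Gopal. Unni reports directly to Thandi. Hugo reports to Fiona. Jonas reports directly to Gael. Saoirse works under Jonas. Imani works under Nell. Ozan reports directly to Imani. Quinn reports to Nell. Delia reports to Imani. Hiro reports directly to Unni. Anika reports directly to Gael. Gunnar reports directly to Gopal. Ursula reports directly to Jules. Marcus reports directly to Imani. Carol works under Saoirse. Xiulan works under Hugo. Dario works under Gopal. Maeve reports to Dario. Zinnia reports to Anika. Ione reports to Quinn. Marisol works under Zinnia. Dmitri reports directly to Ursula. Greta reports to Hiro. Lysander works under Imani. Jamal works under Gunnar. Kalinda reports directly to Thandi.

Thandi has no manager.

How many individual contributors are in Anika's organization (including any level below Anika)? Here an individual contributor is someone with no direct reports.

1

The only person in Anika's organization with no one reporting to them is Marisol. That is 1.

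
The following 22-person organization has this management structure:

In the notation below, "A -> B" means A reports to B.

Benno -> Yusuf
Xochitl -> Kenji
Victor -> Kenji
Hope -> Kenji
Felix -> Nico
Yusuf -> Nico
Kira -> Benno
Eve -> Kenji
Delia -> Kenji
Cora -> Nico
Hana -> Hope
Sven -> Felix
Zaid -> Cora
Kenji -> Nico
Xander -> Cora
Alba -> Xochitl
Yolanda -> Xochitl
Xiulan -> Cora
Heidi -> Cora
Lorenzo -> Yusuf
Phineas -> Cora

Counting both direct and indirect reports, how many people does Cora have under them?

5

Cora directly manages Zaid, Heidi, Xander, Phineas, Xiulan. Zaid has no reports. Heidi has no reports. Xander has no reports. Phineas has no reports. Xiulan has no reports. So Cora's organization is 5 direct reports plus everyone under them: 1 + 1 + 1 + 1 + 1 = 5.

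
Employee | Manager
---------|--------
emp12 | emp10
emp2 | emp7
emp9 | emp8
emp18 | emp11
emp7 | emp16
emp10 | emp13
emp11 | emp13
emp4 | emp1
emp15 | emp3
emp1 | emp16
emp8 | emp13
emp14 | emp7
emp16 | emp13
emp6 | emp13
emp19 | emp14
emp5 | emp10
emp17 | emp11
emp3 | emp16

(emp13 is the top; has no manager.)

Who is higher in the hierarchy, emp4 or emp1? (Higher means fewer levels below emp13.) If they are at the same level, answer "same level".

emp4 is 3 levels below emp13; emp1 is 2. emp1 is higher.

emp1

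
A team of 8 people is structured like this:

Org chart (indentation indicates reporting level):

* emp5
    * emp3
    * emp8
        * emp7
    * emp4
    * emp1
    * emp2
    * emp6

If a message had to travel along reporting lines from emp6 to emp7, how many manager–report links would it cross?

emp6 is 1 level below emp5, and emp7 is 2 levels below emp5 (their lowest common manager). The shortest path runs up from emp6 to emp5 and back down to emp7: 1 + 2 = 3 links.

3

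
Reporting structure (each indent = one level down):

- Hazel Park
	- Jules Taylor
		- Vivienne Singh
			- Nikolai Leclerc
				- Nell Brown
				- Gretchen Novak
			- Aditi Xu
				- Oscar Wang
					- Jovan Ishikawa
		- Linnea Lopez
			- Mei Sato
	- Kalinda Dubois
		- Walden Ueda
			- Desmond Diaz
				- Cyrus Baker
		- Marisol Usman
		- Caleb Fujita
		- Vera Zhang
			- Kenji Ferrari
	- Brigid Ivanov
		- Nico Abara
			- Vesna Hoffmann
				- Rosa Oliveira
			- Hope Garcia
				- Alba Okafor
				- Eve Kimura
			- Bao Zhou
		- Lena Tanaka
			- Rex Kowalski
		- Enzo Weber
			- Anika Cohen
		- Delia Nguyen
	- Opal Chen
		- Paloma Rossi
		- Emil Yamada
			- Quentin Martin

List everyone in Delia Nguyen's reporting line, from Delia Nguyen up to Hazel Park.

Delia Nguyen reports to Brigid Ivanov. Brigid Ivanov reports to Hazel Park. Hazel Park is at the top.

Delia Nguyen -> Brigid Ivanov -> Hazel Park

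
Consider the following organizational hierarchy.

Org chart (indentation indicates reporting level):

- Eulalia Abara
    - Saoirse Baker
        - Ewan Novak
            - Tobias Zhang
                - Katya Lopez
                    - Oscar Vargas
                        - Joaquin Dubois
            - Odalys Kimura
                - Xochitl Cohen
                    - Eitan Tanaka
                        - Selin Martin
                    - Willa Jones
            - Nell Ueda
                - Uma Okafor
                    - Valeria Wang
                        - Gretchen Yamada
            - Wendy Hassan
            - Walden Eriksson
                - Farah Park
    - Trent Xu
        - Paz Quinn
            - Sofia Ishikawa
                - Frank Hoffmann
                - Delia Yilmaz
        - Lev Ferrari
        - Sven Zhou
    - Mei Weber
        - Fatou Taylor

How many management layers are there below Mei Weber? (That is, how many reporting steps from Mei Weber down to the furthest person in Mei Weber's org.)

1

The longest chain under Mei Weber runs Mei Weber → Fatou Taylor, which is 1 level below Mei Weber.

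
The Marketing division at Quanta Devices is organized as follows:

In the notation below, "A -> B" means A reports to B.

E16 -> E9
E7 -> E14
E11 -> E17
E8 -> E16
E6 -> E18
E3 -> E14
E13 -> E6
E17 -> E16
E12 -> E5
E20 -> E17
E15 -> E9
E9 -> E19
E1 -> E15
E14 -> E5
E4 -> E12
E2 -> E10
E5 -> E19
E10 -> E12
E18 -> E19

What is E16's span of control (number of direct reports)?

2

E16 directly manages E8, E17. That is 2 direct reports.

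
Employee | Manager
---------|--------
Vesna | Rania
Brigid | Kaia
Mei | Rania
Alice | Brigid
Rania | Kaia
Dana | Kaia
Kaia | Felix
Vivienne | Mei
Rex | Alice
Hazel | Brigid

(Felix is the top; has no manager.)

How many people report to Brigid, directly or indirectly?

Brigid directly manages Hazel, Alice. Hazel has no reports. Under Alice: Rex (1). So Brigid's organization is 2 direct reports plus everyone under them: 1 + 2 = 3.

3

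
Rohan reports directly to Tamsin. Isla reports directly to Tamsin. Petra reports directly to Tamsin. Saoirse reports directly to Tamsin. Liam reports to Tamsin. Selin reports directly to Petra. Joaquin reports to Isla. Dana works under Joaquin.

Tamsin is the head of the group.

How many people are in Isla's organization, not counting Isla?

Isla directly manages Joaquin. Under Joaquin: Dana (1). That's 2 in total.

2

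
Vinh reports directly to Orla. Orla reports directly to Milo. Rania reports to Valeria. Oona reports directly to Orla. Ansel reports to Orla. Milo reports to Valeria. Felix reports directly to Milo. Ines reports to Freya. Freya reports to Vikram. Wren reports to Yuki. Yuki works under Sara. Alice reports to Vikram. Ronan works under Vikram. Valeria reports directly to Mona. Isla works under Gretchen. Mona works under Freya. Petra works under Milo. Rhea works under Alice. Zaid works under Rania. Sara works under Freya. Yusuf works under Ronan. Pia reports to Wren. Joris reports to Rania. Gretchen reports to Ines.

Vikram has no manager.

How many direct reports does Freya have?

Freya directly manages Mona, Ines, Sara. That is 3 direct reports.

3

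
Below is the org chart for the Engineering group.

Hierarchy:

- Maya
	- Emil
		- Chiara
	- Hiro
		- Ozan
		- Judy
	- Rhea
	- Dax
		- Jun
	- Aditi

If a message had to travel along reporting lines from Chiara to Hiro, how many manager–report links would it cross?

Chiara is 2 levels below Maya, and Hiro is 1 level below Maya (their lowest common manager). The shortest path runs up from Chiara to Maya and back down to Hiro: 2 + 1 = 3 links.

3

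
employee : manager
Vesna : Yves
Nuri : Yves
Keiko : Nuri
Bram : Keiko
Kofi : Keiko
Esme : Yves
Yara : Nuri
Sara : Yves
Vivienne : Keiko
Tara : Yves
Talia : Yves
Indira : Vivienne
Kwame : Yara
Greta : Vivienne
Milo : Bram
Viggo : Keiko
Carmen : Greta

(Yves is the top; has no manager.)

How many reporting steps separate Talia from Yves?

1

Chain from Talia up to Yves: Talia → Yves. That is 1 step up, so Talia is 1 level below Yves.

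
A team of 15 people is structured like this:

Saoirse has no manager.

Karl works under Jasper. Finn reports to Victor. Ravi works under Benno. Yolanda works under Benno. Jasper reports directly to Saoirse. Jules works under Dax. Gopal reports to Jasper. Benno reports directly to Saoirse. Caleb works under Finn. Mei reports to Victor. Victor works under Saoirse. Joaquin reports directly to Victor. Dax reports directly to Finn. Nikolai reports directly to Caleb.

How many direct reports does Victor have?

3

Victor directly manages Finn, Mei, Joaquin. That is 3 direct reports.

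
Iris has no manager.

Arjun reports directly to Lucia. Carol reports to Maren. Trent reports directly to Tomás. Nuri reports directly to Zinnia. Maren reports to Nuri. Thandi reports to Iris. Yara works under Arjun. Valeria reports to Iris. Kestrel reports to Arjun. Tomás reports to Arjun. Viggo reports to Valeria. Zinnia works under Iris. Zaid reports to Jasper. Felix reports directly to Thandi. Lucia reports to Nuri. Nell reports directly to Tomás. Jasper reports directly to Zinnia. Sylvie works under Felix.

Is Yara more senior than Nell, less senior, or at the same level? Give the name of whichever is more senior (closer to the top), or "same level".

Yara is 5 levels below Iris; Nell is 6. Yara is higher.

Yara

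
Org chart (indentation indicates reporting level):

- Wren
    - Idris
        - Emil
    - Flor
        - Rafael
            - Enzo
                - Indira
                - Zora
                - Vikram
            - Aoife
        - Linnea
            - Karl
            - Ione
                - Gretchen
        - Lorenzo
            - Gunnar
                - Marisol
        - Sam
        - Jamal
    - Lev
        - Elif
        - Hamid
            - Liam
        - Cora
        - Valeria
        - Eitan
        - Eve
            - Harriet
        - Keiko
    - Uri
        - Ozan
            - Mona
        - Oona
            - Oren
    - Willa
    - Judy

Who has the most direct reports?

Direct-report counts: Wren has 6; Uri has 2; Oona has 1; Ozan has 1; Lev has 7; Eve has 1; Hamid has 1; Flor has 5; Lorenzo has 1; Gunnar has 1; Linnea has 2; Ione has 1; Rafael has 2; Enzo has 3; Idris has 1. The largest is 7, held by Lev.

Lev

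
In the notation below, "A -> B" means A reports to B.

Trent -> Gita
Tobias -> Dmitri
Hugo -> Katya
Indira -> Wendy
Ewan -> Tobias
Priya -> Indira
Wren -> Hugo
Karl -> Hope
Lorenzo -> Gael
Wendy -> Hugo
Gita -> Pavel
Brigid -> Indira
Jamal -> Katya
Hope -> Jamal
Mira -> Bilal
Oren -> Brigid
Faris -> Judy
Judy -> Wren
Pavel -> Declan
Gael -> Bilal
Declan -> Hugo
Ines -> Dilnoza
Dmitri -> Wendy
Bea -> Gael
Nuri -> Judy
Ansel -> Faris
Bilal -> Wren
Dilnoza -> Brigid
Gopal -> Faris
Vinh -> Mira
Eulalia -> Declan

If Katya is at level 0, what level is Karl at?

3

Chain from Karl up to Katya: Karl → Hope → Jamal → Katya. That is 3 steps up, so Karl is 3 levels below Katya.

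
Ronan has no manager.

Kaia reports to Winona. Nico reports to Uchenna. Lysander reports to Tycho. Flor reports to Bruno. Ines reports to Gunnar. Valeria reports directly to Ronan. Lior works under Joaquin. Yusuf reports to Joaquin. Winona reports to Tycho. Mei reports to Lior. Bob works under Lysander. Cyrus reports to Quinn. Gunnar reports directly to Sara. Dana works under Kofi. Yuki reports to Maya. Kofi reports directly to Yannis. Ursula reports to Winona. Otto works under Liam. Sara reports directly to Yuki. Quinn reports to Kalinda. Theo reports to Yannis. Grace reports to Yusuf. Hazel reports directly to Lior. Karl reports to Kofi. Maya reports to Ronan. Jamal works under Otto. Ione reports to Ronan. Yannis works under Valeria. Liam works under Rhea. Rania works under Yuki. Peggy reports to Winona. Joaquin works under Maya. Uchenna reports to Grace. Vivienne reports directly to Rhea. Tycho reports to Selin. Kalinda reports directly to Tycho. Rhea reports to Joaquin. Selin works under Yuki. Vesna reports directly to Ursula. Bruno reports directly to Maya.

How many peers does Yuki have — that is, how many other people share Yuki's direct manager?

Yuki reports to Maya. Maya's other direct reports are Joaquin, Bruno — 2 peers.

2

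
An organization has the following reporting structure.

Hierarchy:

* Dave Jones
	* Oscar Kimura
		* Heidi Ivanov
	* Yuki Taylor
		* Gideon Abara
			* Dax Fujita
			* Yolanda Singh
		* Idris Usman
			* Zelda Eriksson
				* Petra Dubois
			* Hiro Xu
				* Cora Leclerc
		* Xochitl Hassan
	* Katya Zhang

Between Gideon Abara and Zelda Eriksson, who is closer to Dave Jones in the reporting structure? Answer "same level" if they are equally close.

Gideon Abara

Gideon Abara is 2 levels below Dave Jones; Zelda Eriksson is 3. Gideon Abara is higher.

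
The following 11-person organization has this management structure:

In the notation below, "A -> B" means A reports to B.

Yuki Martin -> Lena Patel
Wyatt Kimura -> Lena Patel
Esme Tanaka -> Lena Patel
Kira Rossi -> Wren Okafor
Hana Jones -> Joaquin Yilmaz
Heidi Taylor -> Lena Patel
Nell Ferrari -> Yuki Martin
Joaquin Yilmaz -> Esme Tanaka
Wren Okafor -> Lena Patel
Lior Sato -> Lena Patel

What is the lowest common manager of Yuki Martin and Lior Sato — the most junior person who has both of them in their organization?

Yuki Martin's chain of managers is Lena Patel. Lior Sato's chain of managers is Lena Patel. The first manager that appears in both chains is Lena Patel.

Lena Patel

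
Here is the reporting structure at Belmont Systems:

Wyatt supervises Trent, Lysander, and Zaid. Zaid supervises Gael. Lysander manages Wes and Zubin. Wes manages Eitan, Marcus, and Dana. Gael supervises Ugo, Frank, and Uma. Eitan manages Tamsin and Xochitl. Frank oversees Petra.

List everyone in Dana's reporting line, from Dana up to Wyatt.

Dana -> Wes -> Lysander -> Wyatt

Dana reports to Wes. Wes reports to Lysander. Lysander reports to Wyatt. Wyatt is at the top.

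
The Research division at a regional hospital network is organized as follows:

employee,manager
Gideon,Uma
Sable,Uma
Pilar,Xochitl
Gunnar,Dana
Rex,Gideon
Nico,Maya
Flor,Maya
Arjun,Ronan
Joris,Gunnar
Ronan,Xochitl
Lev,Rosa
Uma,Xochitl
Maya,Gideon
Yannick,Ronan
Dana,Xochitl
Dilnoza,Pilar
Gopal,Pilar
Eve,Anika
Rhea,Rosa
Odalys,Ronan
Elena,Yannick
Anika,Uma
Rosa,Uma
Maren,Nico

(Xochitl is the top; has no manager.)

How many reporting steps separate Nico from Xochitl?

4

Chain from Nico up to Xochitl: Nico → Maya → Gideon → Uma → Xochitl. That is 4 steps up, so Nico is 4 levels below Xochitl.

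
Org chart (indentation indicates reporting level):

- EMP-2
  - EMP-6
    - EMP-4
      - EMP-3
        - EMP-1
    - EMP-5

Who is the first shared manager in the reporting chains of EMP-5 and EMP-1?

EMP-5's chain of managers is EMP-6, EMP-2. EMP-1's chain of managers is EMP-3, EMP-4, EMP-6, EMP-2. The first manager that appears in both chains is EMP-6.

EMP-6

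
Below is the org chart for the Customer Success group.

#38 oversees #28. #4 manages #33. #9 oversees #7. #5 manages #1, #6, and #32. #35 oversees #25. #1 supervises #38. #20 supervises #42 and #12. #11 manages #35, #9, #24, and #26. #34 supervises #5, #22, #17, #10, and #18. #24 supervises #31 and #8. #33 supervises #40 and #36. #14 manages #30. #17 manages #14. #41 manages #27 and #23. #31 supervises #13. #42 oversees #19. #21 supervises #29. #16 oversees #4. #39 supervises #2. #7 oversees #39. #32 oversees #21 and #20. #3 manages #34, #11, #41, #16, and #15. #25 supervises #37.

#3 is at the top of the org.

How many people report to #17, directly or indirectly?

2

#17 directly manages #14. Under #14: #30 (1). That's 2 in total.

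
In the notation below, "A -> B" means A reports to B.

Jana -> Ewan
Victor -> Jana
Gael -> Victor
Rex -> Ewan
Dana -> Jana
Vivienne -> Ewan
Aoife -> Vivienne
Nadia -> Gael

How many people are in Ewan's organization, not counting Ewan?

8

Ewan directly manages Jana, Rex, Vivienne. Under Jana: Dana, Victor, Gael, Nadia (4). Rex has no reports. Under Vivienne: Aoife (1). So Ewan's organization is 3 direct reports plus everyone under them: 5 + 1 + 2 = 8.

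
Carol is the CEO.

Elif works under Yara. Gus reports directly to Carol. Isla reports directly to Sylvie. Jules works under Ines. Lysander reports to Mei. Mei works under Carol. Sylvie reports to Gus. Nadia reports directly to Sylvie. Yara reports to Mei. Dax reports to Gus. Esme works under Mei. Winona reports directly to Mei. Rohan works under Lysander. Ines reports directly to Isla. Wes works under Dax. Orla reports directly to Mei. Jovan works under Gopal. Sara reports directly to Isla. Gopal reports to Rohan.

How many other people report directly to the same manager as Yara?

4

Yara reports to Mei. Mei's other direct reports are Lysander, Esme, Orla, Winona — 4 peers.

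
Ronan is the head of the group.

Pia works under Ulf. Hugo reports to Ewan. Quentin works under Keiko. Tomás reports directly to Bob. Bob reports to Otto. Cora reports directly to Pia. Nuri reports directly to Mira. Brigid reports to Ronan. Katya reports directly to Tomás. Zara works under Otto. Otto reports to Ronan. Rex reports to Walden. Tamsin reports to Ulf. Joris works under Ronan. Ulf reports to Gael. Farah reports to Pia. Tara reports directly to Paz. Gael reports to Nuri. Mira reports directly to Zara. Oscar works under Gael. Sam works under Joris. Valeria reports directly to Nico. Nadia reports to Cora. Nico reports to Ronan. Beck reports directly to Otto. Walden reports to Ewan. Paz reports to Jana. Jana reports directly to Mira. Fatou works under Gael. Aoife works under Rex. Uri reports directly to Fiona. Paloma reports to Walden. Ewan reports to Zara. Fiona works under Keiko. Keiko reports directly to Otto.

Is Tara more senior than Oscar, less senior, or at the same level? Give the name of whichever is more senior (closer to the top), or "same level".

Both Tara and Oscar are 6 levels below Ronan.

same level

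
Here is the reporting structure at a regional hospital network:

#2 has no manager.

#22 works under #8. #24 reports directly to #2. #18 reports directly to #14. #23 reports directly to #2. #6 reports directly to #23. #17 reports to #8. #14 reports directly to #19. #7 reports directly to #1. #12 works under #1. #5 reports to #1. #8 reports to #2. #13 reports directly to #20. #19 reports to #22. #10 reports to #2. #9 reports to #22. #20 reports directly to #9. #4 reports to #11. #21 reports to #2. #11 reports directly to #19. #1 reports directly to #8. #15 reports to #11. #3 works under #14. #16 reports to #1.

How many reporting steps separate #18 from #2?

Chain from #18 up to #2: #18 → #14 → #19 → #22 → #8 → #2. That is 5 steps up, so #18 is 5 levels below #2.

5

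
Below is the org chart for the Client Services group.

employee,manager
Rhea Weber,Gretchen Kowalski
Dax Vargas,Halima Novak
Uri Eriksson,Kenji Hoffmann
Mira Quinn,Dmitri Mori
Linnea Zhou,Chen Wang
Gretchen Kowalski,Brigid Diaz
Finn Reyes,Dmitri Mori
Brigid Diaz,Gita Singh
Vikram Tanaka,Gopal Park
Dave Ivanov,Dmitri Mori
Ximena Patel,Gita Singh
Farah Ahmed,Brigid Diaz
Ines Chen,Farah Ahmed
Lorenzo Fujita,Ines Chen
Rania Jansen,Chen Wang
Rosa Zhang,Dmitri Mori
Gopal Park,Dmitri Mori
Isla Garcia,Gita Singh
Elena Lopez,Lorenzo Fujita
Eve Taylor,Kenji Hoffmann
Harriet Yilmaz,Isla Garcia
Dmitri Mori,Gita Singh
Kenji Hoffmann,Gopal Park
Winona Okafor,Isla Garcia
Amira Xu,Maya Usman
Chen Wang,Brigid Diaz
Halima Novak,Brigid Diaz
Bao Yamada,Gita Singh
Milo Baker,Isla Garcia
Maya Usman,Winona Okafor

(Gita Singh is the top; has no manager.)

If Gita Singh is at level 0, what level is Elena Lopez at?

Chain from Elena Lopez up to Gita Singh: Elena Lopez → Lorenzo Fujita → Ines Chen → Farah Ahmed → Brigid Diaz → Gita Singh. That is 5 steps up, so Elena Lopez is 5 levels below Gita Singh.

5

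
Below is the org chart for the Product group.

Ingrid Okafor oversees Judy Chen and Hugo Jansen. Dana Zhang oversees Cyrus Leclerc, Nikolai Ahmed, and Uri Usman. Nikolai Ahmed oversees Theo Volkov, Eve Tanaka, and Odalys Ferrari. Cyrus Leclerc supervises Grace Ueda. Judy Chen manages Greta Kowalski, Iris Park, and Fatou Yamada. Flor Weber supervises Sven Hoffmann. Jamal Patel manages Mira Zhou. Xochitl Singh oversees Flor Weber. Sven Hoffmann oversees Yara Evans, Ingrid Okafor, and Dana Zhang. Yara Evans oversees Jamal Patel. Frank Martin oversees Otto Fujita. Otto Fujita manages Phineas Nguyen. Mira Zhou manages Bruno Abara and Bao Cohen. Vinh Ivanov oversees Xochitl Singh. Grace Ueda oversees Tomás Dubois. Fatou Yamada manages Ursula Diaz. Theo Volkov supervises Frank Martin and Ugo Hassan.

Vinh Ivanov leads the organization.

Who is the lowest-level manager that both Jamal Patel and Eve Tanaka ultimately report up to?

Jamal Patel's chain of managers is Yara Evans, Sven Hoffmann, Flor Weber, Xochitl Singh, Vinh Ivanov. Eve Tanaka's chain of managers is Nikolai Ahmed, Dana Zhang, Sven Hoffmann, Flor Weber, Xochitl Singh, Vinh Ivanov. The first manager that appears in both chains is Sven Hoffmann.

Sven Hoffmann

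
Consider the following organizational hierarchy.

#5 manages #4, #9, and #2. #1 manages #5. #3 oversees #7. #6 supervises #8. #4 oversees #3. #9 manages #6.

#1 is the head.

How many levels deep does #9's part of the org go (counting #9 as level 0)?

2

The longest chain under #9 runs #9 → #6 → #8, which is 2 levels below #9.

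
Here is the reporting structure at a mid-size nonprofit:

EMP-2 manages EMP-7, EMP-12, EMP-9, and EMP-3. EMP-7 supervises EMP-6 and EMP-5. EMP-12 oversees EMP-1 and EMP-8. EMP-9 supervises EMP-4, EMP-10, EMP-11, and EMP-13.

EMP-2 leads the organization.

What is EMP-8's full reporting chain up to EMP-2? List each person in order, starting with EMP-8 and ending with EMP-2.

EMP-8 reports to EMP-12. EMP-12 reports to EMP-2. EMP-2 is at the top.

EMP-8 -> EMP-12 -> EMP-2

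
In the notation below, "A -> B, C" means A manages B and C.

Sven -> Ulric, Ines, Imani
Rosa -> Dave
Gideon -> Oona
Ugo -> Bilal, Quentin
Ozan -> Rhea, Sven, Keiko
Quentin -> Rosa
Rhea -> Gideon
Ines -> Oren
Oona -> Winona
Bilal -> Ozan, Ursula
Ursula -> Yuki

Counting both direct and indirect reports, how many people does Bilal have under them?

Bilal directly manages Ozan, Ursula. Under Ozan: Keiko, Sven, Imani, Ines, Oren, Ulric, Rhea, Gideon, Oona, Winona (10). Under Ursula: Yuki (1). So Bilal's organization is 2 direct reports plus everyone under them: 11 + 2 = 13.

13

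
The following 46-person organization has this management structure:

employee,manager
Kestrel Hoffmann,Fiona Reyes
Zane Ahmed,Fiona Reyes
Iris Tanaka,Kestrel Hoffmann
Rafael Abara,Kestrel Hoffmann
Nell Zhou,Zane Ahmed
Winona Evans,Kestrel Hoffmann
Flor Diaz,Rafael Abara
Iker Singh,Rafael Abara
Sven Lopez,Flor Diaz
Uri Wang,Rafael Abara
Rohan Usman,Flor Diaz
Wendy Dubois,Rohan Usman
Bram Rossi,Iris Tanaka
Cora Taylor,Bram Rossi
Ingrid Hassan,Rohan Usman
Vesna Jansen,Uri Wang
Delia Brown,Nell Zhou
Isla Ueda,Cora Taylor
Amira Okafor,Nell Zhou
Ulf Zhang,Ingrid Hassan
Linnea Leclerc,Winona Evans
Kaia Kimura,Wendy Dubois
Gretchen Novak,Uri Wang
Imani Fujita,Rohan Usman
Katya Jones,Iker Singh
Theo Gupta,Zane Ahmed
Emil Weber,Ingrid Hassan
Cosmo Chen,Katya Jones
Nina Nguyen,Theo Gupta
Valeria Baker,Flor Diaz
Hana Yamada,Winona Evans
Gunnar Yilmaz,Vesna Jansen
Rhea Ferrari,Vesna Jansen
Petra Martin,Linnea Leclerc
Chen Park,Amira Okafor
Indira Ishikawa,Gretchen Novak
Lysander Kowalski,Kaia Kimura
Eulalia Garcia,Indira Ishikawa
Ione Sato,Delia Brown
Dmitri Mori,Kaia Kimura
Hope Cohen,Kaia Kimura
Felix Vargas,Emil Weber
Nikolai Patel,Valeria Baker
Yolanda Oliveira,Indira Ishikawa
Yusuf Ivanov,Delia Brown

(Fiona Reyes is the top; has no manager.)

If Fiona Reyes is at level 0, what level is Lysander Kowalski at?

7

Chain from Lysander Kowalski up to Fiona Reyes: Lysander Kowalski → Kaia Kimura → Wendy Dubois → Rohan Usman → Flor Diaz → Rafael Abara → Kestrel Hoffmann → Fiona Reyes. That is 7 steps up, so Lysander Kowalski is 7 levels below Fiona Reyes.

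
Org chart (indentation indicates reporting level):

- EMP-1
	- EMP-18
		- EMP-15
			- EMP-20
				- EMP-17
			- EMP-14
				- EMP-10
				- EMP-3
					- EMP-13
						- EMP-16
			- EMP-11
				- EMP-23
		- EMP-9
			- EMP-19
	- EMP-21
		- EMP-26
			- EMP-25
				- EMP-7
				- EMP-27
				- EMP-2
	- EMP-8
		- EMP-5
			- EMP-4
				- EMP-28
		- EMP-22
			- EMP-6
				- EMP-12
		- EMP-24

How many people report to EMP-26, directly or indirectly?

EMP-26 directly manages EMP-25. Under EMP-25: EMP-2, EMP-27, EMP-7 (3). That's 4 in total.

4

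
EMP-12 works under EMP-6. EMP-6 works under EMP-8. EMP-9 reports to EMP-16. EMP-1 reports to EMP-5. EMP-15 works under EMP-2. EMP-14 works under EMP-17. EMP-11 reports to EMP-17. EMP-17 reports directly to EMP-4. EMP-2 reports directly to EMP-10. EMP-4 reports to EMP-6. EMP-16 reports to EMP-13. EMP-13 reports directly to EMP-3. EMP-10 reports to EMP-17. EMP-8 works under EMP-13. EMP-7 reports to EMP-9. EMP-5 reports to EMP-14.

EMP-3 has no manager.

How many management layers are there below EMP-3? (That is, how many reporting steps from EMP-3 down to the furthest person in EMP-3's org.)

The longest chain under EMP-3 runs EMP-3 → EMP-13 → EMP-8 → EMP-6 → EMP-4 → EMP-17 → EMP-14 → EMP-5 → EMP-1, which is 8 levels below EMP-3.

8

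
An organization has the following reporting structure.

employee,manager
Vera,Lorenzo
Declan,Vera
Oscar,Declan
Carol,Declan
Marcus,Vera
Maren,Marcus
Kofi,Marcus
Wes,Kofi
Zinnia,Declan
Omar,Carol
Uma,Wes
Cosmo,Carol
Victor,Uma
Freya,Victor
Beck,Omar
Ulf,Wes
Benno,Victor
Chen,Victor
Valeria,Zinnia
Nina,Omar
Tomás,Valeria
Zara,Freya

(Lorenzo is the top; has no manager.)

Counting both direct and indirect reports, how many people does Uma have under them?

5

Uma directly manages Victor. Under Victor: Chen, Benno, Freya, Zara (4). That's 5 in total.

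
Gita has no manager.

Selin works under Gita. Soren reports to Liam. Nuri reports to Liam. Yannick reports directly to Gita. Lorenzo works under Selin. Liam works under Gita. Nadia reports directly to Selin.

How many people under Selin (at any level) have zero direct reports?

2

The people in Selin's organization with no one reporting to them are Lorenzo, Nadia. That is 2.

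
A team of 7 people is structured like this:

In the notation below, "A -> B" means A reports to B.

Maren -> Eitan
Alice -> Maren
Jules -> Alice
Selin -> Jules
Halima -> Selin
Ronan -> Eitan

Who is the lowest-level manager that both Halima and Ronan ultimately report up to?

Halima's chain of managers is Selin, Jules, Alice, Maren, Eitan. Ronan's chain of managers is Eitan. The first manager that appears in both chains is Eitan.

Eitan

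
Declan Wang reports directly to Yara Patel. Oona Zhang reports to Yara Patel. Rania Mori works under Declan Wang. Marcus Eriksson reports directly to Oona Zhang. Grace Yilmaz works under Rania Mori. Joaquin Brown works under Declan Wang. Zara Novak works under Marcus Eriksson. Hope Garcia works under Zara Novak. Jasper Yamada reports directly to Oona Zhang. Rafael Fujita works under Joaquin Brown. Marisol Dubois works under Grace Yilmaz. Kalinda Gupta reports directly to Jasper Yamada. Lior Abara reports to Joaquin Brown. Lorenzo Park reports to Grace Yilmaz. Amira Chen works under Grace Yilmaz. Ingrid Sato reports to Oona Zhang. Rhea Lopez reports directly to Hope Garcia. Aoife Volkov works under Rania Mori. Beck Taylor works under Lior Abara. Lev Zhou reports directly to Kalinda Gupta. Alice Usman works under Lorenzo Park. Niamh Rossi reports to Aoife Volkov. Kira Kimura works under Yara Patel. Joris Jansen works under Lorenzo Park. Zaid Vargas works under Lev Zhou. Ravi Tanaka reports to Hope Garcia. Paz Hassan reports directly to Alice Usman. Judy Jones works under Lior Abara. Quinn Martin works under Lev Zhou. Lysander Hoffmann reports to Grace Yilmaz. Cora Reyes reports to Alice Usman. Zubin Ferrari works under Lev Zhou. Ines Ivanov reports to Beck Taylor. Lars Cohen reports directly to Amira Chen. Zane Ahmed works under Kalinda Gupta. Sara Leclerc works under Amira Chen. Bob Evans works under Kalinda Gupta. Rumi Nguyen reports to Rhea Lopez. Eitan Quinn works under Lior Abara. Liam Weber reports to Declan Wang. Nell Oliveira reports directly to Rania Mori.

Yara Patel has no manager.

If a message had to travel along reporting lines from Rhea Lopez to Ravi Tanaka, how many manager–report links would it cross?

2

Rhea Lopez is 1 level below Hope Garcia, and Ravi Tanaka is 1 level below Hope Garcia (their lowest common manager). The shortest path runs up from Rhea Lopez to Hope Garcia and back down to Ravi Tanaka: 1 + 1 = 2 links.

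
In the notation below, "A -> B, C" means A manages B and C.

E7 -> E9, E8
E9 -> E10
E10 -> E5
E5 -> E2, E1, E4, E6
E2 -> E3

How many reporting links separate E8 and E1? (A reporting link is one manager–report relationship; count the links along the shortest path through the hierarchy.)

5

E8 is 1 level below E7, and E1 is 4 levels below E7 (their lowest common manager). The shortest path runs up from E8 to E7 and back down to E1: 1 + 4 = 5 links.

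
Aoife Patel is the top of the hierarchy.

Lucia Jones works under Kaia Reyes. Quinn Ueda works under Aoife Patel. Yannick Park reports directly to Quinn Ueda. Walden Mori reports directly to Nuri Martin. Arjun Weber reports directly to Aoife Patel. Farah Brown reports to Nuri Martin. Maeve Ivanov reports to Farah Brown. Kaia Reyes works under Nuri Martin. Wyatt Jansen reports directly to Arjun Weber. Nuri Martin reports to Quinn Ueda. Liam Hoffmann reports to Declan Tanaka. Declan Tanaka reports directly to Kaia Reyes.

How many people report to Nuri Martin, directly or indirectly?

7

Nuri Martin directly manages Kaia Reyes, Walden Mori, Farah Brown. Under Kaia Reyes: Lucia Jones, Declan Tanaka, Liam Hoffmann (3). Walden Mori has no reports. Under Farah Brown: Maeve Ivanov (1). So Nuri Martin's organization is 3 direct reports plus everyone under them: 4 + 1 + 2 = 7.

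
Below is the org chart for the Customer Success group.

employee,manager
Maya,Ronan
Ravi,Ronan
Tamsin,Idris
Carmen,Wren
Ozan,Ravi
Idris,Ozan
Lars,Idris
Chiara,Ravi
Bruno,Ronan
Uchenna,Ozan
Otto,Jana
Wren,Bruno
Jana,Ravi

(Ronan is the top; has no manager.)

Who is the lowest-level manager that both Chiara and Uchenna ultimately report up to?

Ravi

Chiara's chain of managers is Ravi, Ronan. Uchenna's chain of managers is Ozan, Ravi, Ronan. The first manager that appears in both chains is Ravi.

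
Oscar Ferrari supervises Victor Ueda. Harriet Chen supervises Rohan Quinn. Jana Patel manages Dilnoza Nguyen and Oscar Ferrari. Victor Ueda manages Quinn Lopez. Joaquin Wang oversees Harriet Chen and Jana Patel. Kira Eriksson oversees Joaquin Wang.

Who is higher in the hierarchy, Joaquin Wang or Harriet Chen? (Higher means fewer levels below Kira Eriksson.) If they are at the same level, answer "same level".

Joaquin Wang

Joaquin Wang is 1 level below Kira Eriksson; Harriet Chen is 2. Joaquin Wang is higher.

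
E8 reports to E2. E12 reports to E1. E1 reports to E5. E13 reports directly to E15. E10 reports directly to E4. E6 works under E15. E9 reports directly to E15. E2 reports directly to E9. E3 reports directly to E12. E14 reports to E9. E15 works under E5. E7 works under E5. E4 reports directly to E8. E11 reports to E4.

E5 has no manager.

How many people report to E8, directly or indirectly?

3

E8 directly manages E4. Under E4: E11, E10 (2). That's 3 in total.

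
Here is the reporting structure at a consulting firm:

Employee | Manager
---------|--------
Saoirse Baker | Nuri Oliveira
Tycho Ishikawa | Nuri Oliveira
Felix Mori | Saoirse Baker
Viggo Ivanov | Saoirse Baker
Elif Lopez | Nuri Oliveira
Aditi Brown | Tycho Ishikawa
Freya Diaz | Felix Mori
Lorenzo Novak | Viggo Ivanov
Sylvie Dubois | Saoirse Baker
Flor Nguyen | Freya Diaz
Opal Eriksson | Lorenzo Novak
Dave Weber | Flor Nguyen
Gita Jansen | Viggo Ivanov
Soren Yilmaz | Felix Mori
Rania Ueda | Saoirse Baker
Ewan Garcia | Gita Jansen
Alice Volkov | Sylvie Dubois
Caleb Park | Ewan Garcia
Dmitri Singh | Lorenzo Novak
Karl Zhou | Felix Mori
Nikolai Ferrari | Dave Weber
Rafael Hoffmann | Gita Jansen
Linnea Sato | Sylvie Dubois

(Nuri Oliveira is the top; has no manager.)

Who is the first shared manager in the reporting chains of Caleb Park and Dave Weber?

Saoirse Baker

Caleb Park's chain of managers is Ewan Garcia, Gita Jansen, Viggo Ivanov, Saoirse Baker, Nuri Oliveira. Dave Weber's chain of managers is Flor Nguyen, Freya Diaz, Felix Mori, Saoirse Baker, Nuri Oliveira. The first manager that appears in both chains is Saoirse Baker.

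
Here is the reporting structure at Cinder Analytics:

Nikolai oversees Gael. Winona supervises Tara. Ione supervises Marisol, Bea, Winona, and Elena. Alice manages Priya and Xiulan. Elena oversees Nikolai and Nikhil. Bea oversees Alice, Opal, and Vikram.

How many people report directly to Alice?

Alice directly manages Priya, Xiulan. That is 2 direct reports.

2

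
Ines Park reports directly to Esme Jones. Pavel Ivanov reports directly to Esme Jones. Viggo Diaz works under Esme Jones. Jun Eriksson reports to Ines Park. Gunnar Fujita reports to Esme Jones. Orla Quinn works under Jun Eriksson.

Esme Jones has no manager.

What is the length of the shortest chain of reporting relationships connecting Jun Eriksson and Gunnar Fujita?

Jun Eriksson is 2 levels below Esme Jones, and Gunnar Fujita is 1 level below Esme Jones (their lowest common manager). The shortest path runs up from Jun Eriksson to Esme Jones and back down to Gunnar Fujita: 2 + 1 = 3 links.

3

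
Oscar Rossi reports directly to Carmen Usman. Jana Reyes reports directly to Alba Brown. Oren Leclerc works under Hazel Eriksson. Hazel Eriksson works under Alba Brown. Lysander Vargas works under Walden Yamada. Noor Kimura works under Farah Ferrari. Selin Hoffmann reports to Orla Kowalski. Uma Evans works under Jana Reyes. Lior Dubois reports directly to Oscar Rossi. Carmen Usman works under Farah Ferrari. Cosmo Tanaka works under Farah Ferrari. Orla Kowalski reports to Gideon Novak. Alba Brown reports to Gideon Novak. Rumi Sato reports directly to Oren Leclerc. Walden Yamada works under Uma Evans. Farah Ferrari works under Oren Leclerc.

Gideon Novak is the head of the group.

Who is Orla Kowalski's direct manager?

Gideon Novak

Orla Kowalski reports directly to Gideon Novak.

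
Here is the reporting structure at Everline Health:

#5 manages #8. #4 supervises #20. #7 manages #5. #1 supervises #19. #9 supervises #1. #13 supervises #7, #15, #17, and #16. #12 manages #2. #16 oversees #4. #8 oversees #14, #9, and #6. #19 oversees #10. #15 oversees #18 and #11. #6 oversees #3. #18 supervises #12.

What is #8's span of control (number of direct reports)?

3

#8 directly manages #6, #14, #9. That is 3 direct reports.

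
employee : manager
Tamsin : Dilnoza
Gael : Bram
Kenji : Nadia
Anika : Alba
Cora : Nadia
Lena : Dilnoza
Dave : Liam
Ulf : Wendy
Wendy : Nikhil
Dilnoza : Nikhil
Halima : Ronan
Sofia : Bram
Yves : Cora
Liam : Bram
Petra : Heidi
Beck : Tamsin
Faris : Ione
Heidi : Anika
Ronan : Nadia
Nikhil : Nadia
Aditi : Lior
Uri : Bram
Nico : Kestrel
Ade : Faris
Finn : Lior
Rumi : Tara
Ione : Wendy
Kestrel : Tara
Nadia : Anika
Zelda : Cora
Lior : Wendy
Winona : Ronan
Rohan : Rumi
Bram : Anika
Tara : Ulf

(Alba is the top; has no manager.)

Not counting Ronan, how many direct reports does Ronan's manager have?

3

Ronan reports to Nadia. Nadia's other direct reports are Nikhil, Cora, Kenji — 3 peers.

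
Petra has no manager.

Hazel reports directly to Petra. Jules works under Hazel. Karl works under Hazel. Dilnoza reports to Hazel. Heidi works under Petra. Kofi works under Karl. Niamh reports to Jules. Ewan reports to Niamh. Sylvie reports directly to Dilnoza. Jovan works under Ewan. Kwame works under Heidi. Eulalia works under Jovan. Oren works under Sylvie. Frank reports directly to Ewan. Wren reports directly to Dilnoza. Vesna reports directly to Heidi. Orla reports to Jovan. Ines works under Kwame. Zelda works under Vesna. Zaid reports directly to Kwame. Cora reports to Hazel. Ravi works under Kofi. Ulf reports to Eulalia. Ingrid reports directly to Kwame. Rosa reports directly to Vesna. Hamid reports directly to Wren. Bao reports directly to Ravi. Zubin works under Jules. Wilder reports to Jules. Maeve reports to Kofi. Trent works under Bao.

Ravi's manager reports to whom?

Ravi reports to Kofi, and Kofi reports to Karl. So Ravi's skip-level manager is Karl.

Karl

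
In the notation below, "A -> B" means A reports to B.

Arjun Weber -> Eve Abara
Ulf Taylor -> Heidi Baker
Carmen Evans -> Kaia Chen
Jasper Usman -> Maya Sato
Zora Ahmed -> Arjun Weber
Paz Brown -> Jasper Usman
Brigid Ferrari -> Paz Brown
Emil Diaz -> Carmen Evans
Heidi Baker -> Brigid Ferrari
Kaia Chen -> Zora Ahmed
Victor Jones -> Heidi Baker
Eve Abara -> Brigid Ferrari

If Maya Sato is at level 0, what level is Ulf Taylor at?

5

Chain from Ulf Taylor up to Maya Sato: Ulf Taylor → Heidi Baker → Brigid Ferrari → Paz Brown → Jasper Usman → Maya Sato. That is 5 steps up, so Ulf Taylor is 5 levels below Maya Sato.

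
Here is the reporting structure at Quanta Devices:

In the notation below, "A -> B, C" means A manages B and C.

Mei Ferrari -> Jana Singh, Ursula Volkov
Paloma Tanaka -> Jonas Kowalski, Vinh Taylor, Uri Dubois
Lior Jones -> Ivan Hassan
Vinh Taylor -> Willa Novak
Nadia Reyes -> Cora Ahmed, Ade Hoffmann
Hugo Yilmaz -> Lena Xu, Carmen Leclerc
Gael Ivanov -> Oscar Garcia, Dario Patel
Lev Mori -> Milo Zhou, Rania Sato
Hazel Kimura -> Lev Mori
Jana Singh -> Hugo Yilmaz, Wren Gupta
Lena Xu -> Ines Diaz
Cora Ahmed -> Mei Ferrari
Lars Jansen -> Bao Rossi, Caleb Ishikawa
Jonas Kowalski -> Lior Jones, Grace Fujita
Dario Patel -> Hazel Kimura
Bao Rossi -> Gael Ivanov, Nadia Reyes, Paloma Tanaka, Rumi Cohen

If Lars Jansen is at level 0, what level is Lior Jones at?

Chain from Lior Jones up to Lars Jansen: Lior Jones → Jonas Kowalski → Paloma Tanaka → Bao Rossi → Lars Jansen. That is 4 steps up, so Lior Jones is 4 levels below Lars Jansen.

4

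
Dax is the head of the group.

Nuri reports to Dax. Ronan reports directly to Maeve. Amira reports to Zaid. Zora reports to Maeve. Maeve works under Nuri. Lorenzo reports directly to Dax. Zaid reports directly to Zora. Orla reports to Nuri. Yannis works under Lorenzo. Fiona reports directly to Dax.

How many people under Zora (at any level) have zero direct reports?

1

The only person in Zora's organization with no one reporting to them is Amira. That is 1.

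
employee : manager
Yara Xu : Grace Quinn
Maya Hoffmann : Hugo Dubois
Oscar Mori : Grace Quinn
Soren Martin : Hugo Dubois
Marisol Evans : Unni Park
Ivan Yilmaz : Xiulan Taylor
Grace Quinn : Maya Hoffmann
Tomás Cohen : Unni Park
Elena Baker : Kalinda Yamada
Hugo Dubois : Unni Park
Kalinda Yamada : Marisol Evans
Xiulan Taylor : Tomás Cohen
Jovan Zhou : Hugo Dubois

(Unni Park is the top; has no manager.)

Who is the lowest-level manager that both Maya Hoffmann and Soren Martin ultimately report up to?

Maya Hoffmann's chain of managers is Hugo Dubois, Unni Park. Soren Martin's chain of managers is Hugo Dubois, Unni Park. The first manager that appears in both chains is Hugo Dubois.

Hugo Dubois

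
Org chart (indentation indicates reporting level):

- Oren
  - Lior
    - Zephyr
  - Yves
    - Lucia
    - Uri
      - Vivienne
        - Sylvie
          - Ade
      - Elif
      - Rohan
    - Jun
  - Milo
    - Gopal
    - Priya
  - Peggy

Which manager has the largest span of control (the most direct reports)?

Oren

Direct-report counts: Oren has 4; Milo has 2; Yves has 3; Uri has 3; Vivienne has 1; Sylvie has 1; Lior has 1. The largest is 4, held by Oren.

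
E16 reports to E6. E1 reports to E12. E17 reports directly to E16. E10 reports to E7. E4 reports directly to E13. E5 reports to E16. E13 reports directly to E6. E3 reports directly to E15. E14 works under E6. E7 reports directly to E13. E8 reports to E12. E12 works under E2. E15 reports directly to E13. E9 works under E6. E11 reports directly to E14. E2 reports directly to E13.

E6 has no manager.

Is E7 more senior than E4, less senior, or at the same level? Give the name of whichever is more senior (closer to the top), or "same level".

same level

Both E7 and E4 are 2 levels below E6.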